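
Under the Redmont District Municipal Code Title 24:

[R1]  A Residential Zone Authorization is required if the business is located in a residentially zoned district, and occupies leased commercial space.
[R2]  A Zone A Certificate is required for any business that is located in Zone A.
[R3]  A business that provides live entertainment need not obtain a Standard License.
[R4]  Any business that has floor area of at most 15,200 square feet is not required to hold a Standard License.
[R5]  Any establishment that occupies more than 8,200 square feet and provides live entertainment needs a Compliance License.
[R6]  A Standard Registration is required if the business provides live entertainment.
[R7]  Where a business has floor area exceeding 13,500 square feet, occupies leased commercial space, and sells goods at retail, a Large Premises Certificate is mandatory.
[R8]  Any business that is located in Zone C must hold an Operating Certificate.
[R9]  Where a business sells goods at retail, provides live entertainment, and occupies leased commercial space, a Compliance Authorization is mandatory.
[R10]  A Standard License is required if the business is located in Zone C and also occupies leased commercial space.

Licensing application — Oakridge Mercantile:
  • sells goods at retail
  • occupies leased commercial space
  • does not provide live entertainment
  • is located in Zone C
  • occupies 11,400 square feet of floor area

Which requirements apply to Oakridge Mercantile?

Operating Certificate

[R1] is located in Zone C (not: is located in a residentially zoned district); occupies leased commercial space → Residential Zone Authorization not required.
[R2] is located in Zone C (not: is located in Zone A) → Zone A Certificate not required.
[R3] does not provide live entertainment → Standard License exemption does not apply.
[R4] floor area 11,400 square feet ≤ 15,200 square feet → exempt from Standard License.
[R5] floor area 11,400 square feet > 8,200 square feet; does not provide live entertainment → Compliance License not required.
[R6] does not provide live entertainment → Standard Registration not required.
[R7] floor area 11,400 square feet ≤ 13,500 square feet; occupies leased commercial space; sells goods at retail → Large Premises Certificate not required.
[R8] is located in Zone C → Operating Certificate required.
[R9] sells goods at retail; does not provide live entertainment; occupies leased commercial space → Compliance Authorization not required.
[R10] is located in Zone C; occupies leased commercial space → Standard License required.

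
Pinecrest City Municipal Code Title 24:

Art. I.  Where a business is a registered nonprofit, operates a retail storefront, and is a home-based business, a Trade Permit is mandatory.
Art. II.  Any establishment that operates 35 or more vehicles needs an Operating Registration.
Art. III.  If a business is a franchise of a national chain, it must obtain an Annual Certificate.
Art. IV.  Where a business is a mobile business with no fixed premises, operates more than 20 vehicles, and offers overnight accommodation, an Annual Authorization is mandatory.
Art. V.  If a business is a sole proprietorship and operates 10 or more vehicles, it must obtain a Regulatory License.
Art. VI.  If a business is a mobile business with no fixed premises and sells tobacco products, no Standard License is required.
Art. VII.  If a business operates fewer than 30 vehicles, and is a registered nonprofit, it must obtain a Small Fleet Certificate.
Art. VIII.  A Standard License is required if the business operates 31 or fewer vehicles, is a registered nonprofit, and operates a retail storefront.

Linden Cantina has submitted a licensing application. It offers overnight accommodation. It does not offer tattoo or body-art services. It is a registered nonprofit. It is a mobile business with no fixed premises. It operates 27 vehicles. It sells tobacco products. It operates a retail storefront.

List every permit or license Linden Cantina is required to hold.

Art. I. is a registered nonprofit; operates a retail storefront; is a mobile business with no fixed premises (not: is a home-based business) → Trade Permit not required.
Art. II. vehicles 27 < 35 → Operating Registration not required.
Art. III. is a registered nonprofit (not: is a franchise of a national chain) → Annual Certificate not required.
Art. IV. is a mobile business with no fixed premises; vehicles 27 > 20; offers overnight accommodation → Annual Authorization required.
Art. V. is a registered nonprofit (not: is a sole proprietorship); vehicles 27 ≥ 10 → Regulatory License not required.
Art. VI. is a mobile business with no fixed premises; sells tobacco products → exempt from Standard License.
Art. VII. vehicles 27 < 30; is a registered nonprofit → Small Fleet Certificate required.
Art. VIII. vehicles 27 ≤ 31; is a registered nonprofit; operates a retail storefront → Standard License required.

Annual Authorization, Small Fleet Certificate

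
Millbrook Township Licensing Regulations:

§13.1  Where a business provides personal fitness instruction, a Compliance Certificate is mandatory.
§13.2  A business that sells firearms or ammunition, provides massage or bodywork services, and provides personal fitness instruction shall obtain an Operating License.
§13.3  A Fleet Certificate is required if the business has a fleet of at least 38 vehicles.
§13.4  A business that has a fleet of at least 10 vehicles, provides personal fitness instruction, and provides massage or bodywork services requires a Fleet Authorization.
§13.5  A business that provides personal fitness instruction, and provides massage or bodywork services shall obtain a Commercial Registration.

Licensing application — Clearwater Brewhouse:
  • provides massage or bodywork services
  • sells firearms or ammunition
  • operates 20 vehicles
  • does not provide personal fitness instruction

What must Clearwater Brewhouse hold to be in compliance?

None

§13.1 does not provide personal fitness instruction → Compliance Certificate not required.
§13.2 sells firearms or ammunition; provides massage or bodywork services; does not provide personal fitness instruction → Operating License not required.
§13.3 vehicles 20 < 38 → Fleet Certificate not required.
§13.4 vehicles 20 ≥ 10; does not provide personal fitness instruction; provides massage or bodywork services → Fleet Authorization not required.
§13.5 does not provide personal fitness instruction; provides massage or bodywork services → Commercial Registration not required.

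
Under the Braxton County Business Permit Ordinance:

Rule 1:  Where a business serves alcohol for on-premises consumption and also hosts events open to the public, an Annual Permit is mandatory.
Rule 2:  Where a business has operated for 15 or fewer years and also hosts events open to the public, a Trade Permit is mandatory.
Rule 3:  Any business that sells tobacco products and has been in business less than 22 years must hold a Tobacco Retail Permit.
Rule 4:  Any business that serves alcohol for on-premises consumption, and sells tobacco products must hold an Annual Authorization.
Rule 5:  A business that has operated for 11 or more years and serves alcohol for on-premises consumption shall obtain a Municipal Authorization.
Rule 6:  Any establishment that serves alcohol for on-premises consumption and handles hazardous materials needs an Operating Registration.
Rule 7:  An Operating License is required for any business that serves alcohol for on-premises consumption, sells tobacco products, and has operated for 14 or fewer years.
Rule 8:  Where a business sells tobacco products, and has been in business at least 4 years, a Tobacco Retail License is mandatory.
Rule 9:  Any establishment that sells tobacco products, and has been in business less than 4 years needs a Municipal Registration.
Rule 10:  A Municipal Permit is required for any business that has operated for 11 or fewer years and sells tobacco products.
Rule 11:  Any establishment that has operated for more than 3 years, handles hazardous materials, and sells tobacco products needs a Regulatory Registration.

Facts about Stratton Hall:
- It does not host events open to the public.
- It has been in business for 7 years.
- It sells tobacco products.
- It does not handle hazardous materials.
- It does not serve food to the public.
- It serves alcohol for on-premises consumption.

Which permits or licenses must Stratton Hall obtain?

Annual Authorization, Municipal Permit, Operating License, Tobacco Retail License, Tobacco Retail Permit

Rule 1: serves alcohol for on-premises consumption; does not host events open to the public → Annual Permit not required.
Rule 2: years in business 7 ≤ 15; does not host events open to the public → Trade Permit not required.
Rule 3: sells tobacco products; years in business 7 < 22 → Tobacco Retail Permit required.
Rule 4: serves alcohol for on-premises consumption; sells tobacco products → Annual Authorization required.
Rule 5: years in business 7 < 11; serves alcohol for on-premises consumption → Municipal Authorization not required.
Rule 6: serves alcohol for on-premises consumption; does not handle hazardous materials → Operating Registration not required.
Rule 7: serves alcohol for on-premises consumption; sells tobacco products; years in business 7 ≤ 14 → Operating License required.
Rule 8: sells tobacco products; years in business 7 ≥ 4 → Tobacco Retail License required.
Rule 9: sells tobacco products; years in business 7 ≥ 4 → Municipal Registration not required.
Rule 10: years in business 7 ≤ 11; sells tobacco products → Municipal Permit required.
Rule 11: years in business 7 > 3; does not handle hazardous materials; sells tobacco products → Regulatory Registration not required.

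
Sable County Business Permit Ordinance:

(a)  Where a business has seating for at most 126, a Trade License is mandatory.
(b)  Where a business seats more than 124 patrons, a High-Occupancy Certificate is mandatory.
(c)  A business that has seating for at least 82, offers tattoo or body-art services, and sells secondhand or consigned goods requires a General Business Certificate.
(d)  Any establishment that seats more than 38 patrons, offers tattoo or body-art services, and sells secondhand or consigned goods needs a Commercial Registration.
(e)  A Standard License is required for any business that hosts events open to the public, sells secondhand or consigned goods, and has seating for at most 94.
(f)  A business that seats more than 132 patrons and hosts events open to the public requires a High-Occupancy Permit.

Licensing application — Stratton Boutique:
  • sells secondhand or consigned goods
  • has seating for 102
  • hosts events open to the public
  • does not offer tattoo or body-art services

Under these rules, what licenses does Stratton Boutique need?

(a) seating 102 ≤ 126 → Trade License required.
(b) seating 102 ≤ 124 → High-Occupancy Certificate not required.
(c) seating 102 ≥ 82; does not offer tattoo or body-art services; sells secondhand or consigned goods → General Business Certificate not required.
(d) seating 102 > 38; does not offer tattoo or body-art services; sells secondhand or consigned goods → Commercial Registration not required.
(e) hosts events open to the public; sells secondhand or consigned goods; seating 102 > 94 → Standard License not required.
(f) seating 102 ≤ 132; hosts events open to the public → High-Occupancy Permit not required.

Trade License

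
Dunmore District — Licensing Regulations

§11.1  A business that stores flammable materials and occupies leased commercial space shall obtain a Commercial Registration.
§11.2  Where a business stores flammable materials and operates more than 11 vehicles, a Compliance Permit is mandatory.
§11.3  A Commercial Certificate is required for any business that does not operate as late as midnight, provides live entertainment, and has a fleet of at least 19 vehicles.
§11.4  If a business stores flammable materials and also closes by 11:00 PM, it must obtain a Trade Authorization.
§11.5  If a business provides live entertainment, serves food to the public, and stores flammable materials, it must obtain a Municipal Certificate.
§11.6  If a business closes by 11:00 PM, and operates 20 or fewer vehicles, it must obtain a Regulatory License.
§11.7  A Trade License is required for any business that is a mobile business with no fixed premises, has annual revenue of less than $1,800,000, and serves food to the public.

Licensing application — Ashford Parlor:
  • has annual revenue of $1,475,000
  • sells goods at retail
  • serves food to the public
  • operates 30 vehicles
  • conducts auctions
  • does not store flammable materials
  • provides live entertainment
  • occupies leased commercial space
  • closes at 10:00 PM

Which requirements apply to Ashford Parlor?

§11.1 does not store flammable materials; occupies leased commercial space → Commercial Registration not required.
§11.2 does not store flammable materials; vehicles 30 > 11 → Compliance Permit not required.
§11.3 closes 10:00 PM, at/before midnight; provides live entertainment; vehicles 30 ≥ 19 → Commercial Certificate required.
§11.4 does not store flammable materials; closes 10:00 PM, at/before 11:00 PM → Trade Authorization not required.
§11.5 provides live entertainment; serves food to the public; does not store flammable materials → Municipal Certificate not required.
§11.6 closes 10:00 PM, at/before 11:00 PM; vehicles 30 > 20 → Regulatory License not required.
§11.7 occupies leased commercial space (not: is a mobile business with no fixed premises); revenue $1,475,000 < $1,800,000; serves food to the public → Trade License not required.

Commercial Certificate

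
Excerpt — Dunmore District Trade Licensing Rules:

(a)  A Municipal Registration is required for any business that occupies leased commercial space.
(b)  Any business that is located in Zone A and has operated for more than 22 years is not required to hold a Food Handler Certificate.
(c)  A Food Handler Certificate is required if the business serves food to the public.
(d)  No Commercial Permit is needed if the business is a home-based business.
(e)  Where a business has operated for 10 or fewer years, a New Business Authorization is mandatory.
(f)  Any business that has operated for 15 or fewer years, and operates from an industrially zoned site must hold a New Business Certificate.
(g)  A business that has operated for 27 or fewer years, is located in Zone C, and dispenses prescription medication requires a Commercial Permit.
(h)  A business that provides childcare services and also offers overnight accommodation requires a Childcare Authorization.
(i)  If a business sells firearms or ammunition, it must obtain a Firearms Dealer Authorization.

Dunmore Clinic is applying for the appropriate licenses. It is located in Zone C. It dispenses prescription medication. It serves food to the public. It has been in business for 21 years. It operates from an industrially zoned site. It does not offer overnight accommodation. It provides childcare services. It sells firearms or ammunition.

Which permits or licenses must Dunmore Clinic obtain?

(a) operates from an industrially zoned site (not: occupies leased commercial space) → Municipal Registration not required.
(b) is located in Zone C (not: is located in Zone A); years in business 21 ≤ 22 → Food Handler Certificate exemption does not apply.
(c) serves food to the public → Food Handler Certificate required.
(d) operates from an industrially zoned site (not: is a home-based business) → Commercial Permit exemption does not apply.
(e) years in business 21 > 10 → New Business Authorization not required.
(f) years in business 21 > 15; operates from an industrially zoned site → New Business Certificate not required.
(g) years in business 21 ≤ 27; is located in Zone C; dispenses prescription medication → Commercial Permit required.
(h) provides childcare services; does not offer overnight accommodation → Childcare Authorization not required.
(i) sells firearms or ammunition → Firearms Dealer Authorization required.

Commercial Permit, Firearms Dealer Authorization, Food Handler Certificate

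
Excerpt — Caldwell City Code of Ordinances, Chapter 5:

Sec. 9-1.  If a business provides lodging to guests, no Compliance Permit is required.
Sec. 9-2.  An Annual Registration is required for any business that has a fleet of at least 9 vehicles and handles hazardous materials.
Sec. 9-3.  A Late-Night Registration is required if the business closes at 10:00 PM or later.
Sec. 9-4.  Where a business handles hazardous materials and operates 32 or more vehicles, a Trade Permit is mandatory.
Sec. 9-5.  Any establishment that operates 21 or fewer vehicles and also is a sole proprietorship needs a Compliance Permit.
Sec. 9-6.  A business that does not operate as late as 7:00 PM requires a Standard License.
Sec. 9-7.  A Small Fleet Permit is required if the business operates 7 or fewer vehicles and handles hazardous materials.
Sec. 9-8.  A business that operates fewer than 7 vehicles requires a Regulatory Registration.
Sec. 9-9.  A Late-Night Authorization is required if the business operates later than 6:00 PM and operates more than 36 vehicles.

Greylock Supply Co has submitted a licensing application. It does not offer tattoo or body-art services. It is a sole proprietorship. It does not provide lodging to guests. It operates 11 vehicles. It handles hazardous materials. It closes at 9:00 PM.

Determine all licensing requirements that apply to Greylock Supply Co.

Annual Registration, Compliance Permit

Sec. 9-1. does not provide lodging to guests → Compliance Permit exemption does not apply.
Sec. 9-2. vehicles 11 ≥ 9; handles hazardous materials → Annual Registration required.
Sec. 9-3. closes 9:00 PM, at/before 10:00 PM → Late-Night Registration not required.
Sec. 9-4. handles hazardous materials; vehicles 11 < 32 → Trade Permit not required.
Sec. 9-5. vehicles 11 ≤ 21; is a sole proprietorship → Compliance Permit required.
Sec. 9-6. closes 9:00 PM, after 7:00 PM → Standard License not required.
Sec. 9-7. vehicles 11 > 7; handles hazardous materials → Small Fleet Permit not required.
Sec. 9-8. vehicles 11 ≥ 7 → Regulatory Registration not required.
Sec. 9-9. closes 9:00 PM, after 6:00 PM; vehicles 11 ≤ 36 → Late-Night Authorization not required.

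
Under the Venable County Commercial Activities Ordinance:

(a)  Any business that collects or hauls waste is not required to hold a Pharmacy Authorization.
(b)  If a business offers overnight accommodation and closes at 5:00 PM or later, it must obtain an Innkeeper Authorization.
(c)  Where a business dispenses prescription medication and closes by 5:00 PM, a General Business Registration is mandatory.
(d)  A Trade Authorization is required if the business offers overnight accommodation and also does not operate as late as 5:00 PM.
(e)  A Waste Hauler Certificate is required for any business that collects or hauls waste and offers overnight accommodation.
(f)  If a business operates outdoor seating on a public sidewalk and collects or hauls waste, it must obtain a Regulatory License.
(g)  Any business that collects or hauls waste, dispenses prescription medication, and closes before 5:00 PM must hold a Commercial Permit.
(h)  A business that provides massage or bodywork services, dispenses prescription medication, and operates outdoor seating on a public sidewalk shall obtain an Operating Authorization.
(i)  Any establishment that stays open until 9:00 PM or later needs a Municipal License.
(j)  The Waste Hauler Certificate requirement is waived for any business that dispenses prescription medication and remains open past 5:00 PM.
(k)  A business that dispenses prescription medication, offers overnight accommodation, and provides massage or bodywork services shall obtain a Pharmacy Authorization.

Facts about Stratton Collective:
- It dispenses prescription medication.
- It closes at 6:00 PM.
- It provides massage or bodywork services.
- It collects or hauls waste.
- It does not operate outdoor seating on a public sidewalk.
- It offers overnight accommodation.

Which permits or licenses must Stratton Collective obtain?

Innkeeper Authorization

(a) collects or hauls waste → exempt from Pharmacy Authorization.
(b) offers overnight accommodation; closes 6:00 PM, after 5:00 PM → Innkeeper Authorization required.
(c) dispenses prescription medication; closes 6:00 PM, after 5:00 PM → General Business Registration not required.
(d) offers overnight accommodation; closes 6:00 PM, after 5:00 PM → Trade Authorization not required.
(e) collects or hauls waste; offers overnight accommodation → Waste Hauler Certificate required.
(f) does not operate outdoor seating on a public sidewalk; collects or hauls waste → Regulatory License not required.
(g) collects or hauls waste; dispenses prescription medication; closes 6:00 PM, after 5:00 PM → Commercial Permit not required.
(h) provides massage or bodywork services; dispenses prescription medication; does not operate outdoor seating on a public sidewalk → Operating Authorization not required.
(i) closes 6:00 PM, at/before 9:00 PM → Municipal License not required.
(j) dispenses prescription medication; closes 6:00 PM, after 5:00 PM → exempt from Waste Hauler Certificate.
(k) dispenses prescription medication; offers overnight accommodation; provides massage or bodywork services → Pharmacy Authorization required.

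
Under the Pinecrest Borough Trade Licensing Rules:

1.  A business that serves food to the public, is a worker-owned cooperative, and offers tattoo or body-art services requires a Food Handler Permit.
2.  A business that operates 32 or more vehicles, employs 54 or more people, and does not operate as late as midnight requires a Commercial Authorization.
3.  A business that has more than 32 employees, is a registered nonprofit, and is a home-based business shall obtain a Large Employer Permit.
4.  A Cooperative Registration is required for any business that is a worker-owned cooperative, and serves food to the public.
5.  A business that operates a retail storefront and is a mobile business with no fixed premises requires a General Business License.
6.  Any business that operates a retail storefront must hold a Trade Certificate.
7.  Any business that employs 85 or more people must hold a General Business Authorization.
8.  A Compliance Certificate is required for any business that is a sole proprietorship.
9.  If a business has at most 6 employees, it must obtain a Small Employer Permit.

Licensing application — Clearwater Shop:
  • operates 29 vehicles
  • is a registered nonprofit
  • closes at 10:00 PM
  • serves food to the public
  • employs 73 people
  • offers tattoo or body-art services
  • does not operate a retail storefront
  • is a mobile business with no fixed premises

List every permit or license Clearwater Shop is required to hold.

1. serves food to the public; is a registered nonprofit (not: is a worker-owned cooperative); offers tattoo or body-art services → Food Handler Permit not required.
2. vehicles 29 < 32; employees 73 ≥ 54; closes 10:00 PM, at/before midnight → Commercial Authorization not required.
3. employees 73 > 32; is a registered nonprofit; is a mobile business with no fixed premises (not: is a home-based business) → Large Employer Permit not required.
4. is a registered nonprofit (not: is a worker-owned cooperative); serves food to the public → Cooperative Registration not required.
5. does not operate a retail storefront; is a mobile business with no fixed premises → General Business License not required.
6. does not operate a retail storefront → Trade Certificate not required.
7. employees 73 < 85 → General Business Authorization not required.
8. is a registered nonprofit (not: is a sole proprietorship) → Compliance Certificate not required.
9. employees 73 > 6 → Small Employer Permit not required.

None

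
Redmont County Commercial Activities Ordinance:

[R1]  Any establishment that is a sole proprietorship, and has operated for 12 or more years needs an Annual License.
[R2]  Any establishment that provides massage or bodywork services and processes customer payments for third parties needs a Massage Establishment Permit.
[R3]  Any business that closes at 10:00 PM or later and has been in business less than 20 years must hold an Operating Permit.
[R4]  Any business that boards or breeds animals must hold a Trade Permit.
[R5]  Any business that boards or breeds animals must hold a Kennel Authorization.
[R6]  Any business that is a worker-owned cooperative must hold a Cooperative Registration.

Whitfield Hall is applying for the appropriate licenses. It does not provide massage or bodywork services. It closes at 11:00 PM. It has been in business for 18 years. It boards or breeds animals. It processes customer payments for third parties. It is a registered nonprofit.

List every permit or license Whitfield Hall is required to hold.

Kennel Authorization, Operating Permit, Trade Permit

[R1] is a registered nonprofit (not: is a sole proprietorship); years in business 18 ≥ 12 → Annual License not required.
[R2] does not provide massage or bodywork services; processes customer payments for third parties → Massage Establishment Permit not required.
[R3] closes 11:00 PM, after 10:00 PM; years in business 18 < 20 → Operating Permit required.
[R4] boards or breeds animals → Trade Permit required.
[R5] boards or breeds animals → Kennel Authorization required.
[R6] is a registered nonprofit (not: is a worker-owned cooperative) → Cooperative Registration not required.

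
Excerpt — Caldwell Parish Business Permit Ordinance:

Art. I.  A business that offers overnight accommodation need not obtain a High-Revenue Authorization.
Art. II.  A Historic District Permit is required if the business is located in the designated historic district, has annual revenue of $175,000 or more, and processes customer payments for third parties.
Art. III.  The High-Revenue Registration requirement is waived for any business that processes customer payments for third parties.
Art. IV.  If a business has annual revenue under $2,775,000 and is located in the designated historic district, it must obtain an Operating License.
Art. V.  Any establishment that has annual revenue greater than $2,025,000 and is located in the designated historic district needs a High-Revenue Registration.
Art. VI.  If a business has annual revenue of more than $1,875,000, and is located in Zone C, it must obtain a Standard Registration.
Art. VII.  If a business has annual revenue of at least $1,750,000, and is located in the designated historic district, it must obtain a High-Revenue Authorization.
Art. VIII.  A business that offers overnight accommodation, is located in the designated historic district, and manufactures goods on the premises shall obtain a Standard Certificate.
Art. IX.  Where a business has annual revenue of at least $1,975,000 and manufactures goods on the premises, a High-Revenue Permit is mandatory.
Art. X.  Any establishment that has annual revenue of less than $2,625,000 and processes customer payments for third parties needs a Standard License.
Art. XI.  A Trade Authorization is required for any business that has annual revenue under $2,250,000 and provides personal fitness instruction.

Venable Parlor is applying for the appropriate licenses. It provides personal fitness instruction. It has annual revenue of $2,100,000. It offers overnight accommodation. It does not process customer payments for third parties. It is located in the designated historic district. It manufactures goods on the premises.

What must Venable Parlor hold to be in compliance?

Art. I. offers overnight accommodation → exempt from High-Revenue Authorization.
Art. II. is located in the designated historic district; revenue $2,100,000 ≥ $175,000; does not process customer payments for third parties → Historic District Permit not required.
Art. III. does not process customer payments for third parties → High-Revenue Registration exemption does not apply.
Art. IV. revenue $2,100,000 < $2,775,000; is located in the designated historic district → Operating License required.
Art. V. revenue $2,100,000 > $2,025,000; is located in the designated historic district → High-Revenue Registration required.
Art. VI. revenue $2,100,000 > $1,875,000; is located in the designated historic district (not: is located in Zone C) → Standard Registration not required.
Art. VII. revenue $2,100,000 ≥ $1,750,000; is located in the designated historic district → High-Revenue Authorization required.
Art. VIII. offers overnight accommodation; is located in the designated historic district; manufactures goods on the premises → Standard Certificate required.
Art. IX. revenue $2,100,000 ≥ $1,975,000; manufactures goods on the premises → High-Revenue Permit required.
Art. X. revenue $2,100,000 < $2,625,000; does not process customer payments for third parties → Standard License not required.
Art. XI. revenue $2,100,000 < $2,250,000; provides personal fitness instruction → Trade Authorization required.

High-Revenue Permit, High-Revenue Registration, Operating License, Standard Certificate, Trade Authorization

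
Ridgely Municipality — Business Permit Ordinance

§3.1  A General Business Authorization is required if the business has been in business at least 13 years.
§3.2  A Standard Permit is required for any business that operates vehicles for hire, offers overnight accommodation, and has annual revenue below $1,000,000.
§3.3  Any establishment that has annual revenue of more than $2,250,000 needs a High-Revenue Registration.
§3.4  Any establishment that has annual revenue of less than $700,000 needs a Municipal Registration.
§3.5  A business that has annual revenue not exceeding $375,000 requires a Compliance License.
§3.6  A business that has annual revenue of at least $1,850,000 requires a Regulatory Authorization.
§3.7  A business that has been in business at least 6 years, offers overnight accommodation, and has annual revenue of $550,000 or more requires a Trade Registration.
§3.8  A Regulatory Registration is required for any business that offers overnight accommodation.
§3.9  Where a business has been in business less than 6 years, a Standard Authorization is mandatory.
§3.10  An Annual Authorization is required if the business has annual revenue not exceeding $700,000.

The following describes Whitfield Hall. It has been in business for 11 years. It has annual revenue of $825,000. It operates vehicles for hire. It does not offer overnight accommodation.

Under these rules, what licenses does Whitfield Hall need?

None

§3.1 years in business 11 < 13 → General Business Authorization not required.
§3.2 operates vehicles for hire; does not offer overnight accommodation; revenue $825,000 < $1,000,000 → Standard Permit not required.
§3.3 revenue $825,000 ≤ $2,250,000 → High-Revenue Registration not required.
§3.4 revenue $825,000 ≥ $700,000 → Municipal Registration not required.
§3.5 revenue $825,000 > $375,000 → Compliance License not required.
§3.6 revenue $825,000 < $1,850,000 → Regulatory Authorization not required.
§3.7 years in business 11 ≥ 6; does not offer overnight accommodation; revenue $825,000 ≥ $550,000 → Trade Registration not required.
§3.8 does not offer overnight accommodation → Regulatory Registration not required.
§3.9 years in business 11 ≥ 6 → Standard Authorization not required.
§3.10 revenue $825,000 > $700,000 → Annual Authorization not required.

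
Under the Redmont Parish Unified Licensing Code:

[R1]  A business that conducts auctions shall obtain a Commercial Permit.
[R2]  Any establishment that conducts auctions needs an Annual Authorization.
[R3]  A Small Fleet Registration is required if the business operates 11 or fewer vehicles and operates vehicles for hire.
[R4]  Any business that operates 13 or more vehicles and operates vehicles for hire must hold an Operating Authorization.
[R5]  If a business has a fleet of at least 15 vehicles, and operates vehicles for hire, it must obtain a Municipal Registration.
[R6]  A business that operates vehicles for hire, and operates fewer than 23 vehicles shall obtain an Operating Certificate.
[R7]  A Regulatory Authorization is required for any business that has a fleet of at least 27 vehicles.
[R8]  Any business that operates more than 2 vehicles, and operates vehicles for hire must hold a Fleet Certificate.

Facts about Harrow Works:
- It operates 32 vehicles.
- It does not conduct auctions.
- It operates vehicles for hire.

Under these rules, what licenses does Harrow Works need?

[R1] does not conduct auctions → Commercial Permit not required.
[R2] does not conduct auctions → Annual Authorization not required.
[R3] vehicles 32 > 11; operates vehicles for hire → Small Fleet Registration not required.
[R4] vehicles 32 ≥ 13; operates vehicles for hire → Operating Authorization required.
[R5] vehicles 32 ≥ 15; operates vehicles for hire → Municipal Registration required.
[R6] operates vehicles for hire; vehicles 32 ≥ 23 → Operating Certificate not required.
[R7] vehicles 32 ≥ 27 → Regulatory Authorization required.
[R8] vehicles 32 > 2; operates vehicles for hire → Fleet Certificate required.

Fleet Certificate, Municipal Registration, Operating Authorization, Regulatory Authorization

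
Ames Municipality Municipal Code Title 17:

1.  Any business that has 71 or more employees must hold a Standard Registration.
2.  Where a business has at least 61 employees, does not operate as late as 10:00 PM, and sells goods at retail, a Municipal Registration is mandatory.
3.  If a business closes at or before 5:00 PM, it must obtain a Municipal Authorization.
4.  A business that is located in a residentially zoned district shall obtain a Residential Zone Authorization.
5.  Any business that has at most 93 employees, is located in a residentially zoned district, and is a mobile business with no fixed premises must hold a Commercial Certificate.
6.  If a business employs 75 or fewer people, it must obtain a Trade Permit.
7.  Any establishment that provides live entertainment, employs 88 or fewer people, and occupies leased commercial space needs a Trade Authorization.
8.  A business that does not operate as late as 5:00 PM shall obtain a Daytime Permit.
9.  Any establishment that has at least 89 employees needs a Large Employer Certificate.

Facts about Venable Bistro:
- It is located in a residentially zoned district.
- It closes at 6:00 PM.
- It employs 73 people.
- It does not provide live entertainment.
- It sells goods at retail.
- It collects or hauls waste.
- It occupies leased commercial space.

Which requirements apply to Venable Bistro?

1. employees 73 ≥ 71 → Standard Registration required.
2. employees 73 ≥ 61; closes 6:00 PM, at/before 10:00 PM; sells goods at retail → Municipal Registration required.
3. closes 6:00 PM, after 5:00 PM → Municipal Authorization not required.
4. is located in a residentially zoned district → Residential Zone Authorization required.
5. employees 73 ≤ 93; is located in a residentially zoned district; occupies leased commercial space (not: is a mobile business with no fixed premises) → Commercial Certificate not required.
6. employees 73 ≤ 75 → Trade Permit required.
7. does not provide live entertainment; employees 73 ≤ 88; occupies leased commercial space → Trade Authorization not required.
8. closes 6:00 PM, after 5:00 PM → Daytime Permit not required.
9. employees 73 < 89 → Large Employer Certificate not required.

Municipal Registration, Residential Zone Authorization, Standard Registration, Trade Permit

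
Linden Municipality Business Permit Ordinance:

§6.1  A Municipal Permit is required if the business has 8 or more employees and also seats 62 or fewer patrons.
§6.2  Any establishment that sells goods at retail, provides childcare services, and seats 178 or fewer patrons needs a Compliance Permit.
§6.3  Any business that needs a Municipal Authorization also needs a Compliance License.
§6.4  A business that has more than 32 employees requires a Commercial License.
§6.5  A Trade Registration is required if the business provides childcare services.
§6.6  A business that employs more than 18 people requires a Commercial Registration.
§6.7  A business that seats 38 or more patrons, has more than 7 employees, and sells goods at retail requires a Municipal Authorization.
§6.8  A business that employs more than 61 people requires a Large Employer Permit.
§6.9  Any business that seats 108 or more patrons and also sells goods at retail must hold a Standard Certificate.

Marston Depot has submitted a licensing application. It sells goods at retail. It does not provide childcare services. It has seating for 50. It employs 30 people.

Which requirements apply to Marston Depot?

§6.1 employees 30 ≥ 8; seating 50 ≤ 62 → Municipal Permit required.
§6.2 sells goods at retail; does not provide childcare services; seating 50 ≤ 178 → Compliance Permit not required.
§6.3 Municipal Authorization is required → Compliance License also required.
§6.4 employees 30 ≤ 32 → Commercial License not required.
§6.5 does not provide childcare services → Trade Registration not required.
§6.6 employees 30 > 18 → Commercial Registration required.
§6.7 seating 50 ≥ 38; employees 30 > 7; sells goods at retail → Municipal Authorization required.
§6.8 employees 30 ≤ 61 → Large Employer Permit not required.
§6.9 seating 50 < 108; sells goods at retail → Standard Certificate not required.

Commercial Registration, Compliance License, Municipal Authorization, Municipal Permit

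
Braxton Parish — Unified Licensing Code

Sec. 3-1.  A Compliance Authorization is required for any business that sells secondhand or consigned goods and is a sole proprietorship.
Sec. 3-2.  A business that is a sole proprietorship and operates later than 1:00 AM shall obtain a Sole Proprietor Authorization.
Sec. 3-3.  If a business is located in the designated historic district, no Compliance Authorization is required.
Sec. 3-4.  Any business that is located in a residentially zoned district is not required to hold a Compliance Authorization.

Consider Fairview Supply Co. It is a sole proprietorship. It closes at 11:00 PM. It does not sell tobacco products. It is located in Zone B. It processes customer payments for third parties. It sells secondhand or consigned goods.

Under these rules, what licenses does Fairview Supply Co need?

Compliance Authorization

Sec. 3-1. sells secondhand or consigned goods; is a sole proprietorship → Compliance Authorization required.
Sec. 3-2. is a sole proprietorship; closes 11:00 PM, at/before 1:00 AM → Sole Proprietor Authorization not required.
Sec. 3-3. is located in Zone B (not: is located in the designated historic district) → Compliance Authorization exemption does not apply.
Sec. 3-4. is located in Zone B (not: is located in a residentially zoned district) → Compliance Authorization exemption does not apply.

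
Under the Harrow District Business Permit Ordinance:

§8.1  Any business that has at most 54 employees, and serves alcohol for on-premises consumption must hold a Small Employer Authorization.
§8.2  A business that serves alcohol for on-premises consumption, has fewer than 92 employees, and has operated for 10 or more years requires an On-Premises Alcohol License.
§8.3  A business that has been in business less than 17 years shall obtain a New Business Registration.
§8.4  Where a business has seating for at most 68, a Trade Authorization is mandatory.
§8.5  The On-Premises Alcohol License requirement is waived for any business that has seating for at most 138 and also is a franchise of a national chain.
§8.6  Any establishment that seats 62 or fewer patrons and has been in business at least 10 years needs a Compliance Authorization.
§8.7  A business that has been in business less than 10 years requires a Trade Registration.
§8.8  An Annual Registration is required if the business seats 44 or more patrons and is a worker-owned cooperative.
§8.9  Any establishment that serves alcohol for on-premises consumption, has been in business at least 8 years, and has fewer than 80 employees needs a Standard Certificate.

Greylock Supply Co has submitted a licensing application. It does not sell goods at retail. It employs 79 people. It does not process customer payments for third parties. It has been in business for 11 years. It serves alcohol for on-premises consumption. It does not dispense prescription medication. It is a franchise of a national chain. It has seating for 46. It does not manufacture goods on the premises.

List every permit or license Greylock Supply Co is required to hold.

Compliance Authorization, New Business Registration, Standard Certificate, Trade Authorization

§8.1 employees 79 > 54; serves alcohol for on-premises consumption → Small Employer Authorization not required.
§8.2 serves alcohol for on-premises consumption; employees 79 < 92; years in business 11 ≥ 10 → On-Premises Alcohol License required.
§8.3 years in business 11 < 17 → New Business Registration required.
§8.4 seating 46 ≤ 68 → Trade Authorization required.
§8.5 seating 46 ≤ 138; is a franchise of a national chain → exempt from On-Premises Alcohol License.
§8.6 seating 46 ≤ 62; years in business 11 ≥ 10 → Compliance Authorization required.
§8.7 years in business 11 ≥ 10 → Trade Registration not required.
§8.8 seating 46 ≥ 44; is a franchise of a national chain (not: is a worker-owned cooperative) → Annual Registration not required.
§8.9 serves alcohol for on-premises consumption; years in business 11 ≥ 8; employees 79 < 80 → Standard Certificate required.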